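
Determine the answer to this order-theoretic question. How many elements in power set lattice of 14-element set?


Power set = 2^n.
2^14 = 16384


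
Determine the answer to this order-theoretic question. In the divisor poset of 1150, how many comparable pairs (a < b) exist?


A comparable pair {a,b} has a < b or b < a in the order.
Count unordered pairs where one element is strictly below the other.
Examples: {1,2}, {1,5}, {1,10}, {1,23}, ...
Total comparable pairs: 42


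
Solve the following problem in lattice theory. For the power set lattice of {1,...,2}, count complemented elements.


An element a is complemented if some b has a meet b = bottom, a join b = top.
every subset A has complement S\A, so all elements are complemented.
Complemented elements: {}, {1}, {2}, {1,2}
Count: 4


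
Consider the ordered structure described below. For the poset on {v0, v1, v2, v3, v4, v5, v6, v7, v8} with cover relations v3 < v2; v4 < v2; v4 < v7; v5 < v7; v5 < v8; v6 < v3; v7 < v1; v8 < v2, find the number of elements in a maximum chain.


A chain is a totally ordered subset; we count the number of elements in a maximum chain.
Compute, for each element x, the size of the longest chain ending at x:
  v0: 1
  v4: 1
  v5: 1
  v6: 1
  v3: 2
  v8: 2
  ...
A maximum chain: v4 < v7 < v1
Number of elements in the longest chain: 3


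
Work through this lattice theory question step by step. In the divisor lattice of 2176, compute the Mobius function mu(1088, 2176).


In a divisor lattice, mu(a,b) = mu(b/a) where mu is the classical Mobius function.
b/a = 2176/1088 = 2
Prime factorization of 2: primes [2]
2 is squarefree with 1 prime factor(s), so mu(2) = (-1)^1 = -1


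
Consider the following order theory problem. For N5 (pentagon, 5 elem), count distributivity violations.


Distributive law: a ^ (b v c) = (a ^ b) v (a ^ c).
Check all 5^3 = 125 ordered triples (a,b,c).
  e.g. a=b, b=a, c=c: lhs=b != rhs=a
  e.g. a=b, b=c, c=a: lhs=b != rhs=a
Total violating triples: 2


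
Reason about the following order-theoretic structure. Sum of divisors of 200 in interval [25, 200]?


Interval [25,200] in divisors of 200: [25, 50, 100, 200]
Sum = 375


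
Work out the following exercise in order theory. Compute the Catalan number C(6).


C(n) = C(2n, n) / (n+1).
C(12, 6) = 924
C(6) = 924 / 7 = 132


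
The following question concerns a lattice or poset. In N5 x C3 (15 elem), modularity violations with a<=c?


Modular law: if a <= c then a v (b ^ c) = (a v b) ^ c.
Check all triples (a,b,c) with a <= c among 15 elements.
  e.g. a=(a,0), b=(c,0), c=(b,0): lhs=(a,0) != rhs=(b,0)
  e.g. a=(a,0), b=(c,1), c=(b,0): lhs=(a,0) != rhs=(b,0)
Total violating triples: 18


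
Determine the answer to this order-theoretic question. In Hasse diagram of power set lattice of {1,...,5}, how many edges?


A cover relation a -< b holds when a < b with no c strictly between.
Cover relations:
  {} -< {1}
  {} -< {2}
  {} -< {3}
  {} -< {4}
  {} -< {5}
  {1} -< {1,2}
  {1} -< {1,3}
  {1} -< {1,4}
  ...72 more
Total: 80


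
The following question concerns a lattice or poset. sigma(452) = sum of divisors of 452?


sigma(n) = sum of divisors.
Divisors of 452: [1, 2, 4, 113, 226, 452]
Sum = 798


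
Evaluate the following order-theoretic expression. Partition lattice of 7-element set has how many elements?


B(n) = number of set partitions of an n-element set.
B(n) satisfies the recurrence: B(n+1) = sum_k C(n,k)*B(k).
B(7) = 877


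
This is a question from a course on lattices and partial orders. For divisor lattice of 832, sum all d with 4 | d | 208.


Interval [4,208] in divisors of 832: [4, 8, 16, 52, 104, 208]
Sum = 392


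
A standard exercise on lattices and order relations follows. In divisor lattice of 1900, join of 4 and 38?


In a divisor lattice, join = lcm (least common multiple).
gcd(4,38) = 2
lcm(4,38) = 4*38/gcd = 152/2 = 76


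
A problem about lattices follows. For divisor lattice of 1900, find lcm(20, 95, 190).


In a divisor lattice, join = lcm (least common multiple).
Compute lcm iteratively: start with first element, then lcm(current, next).
Elements: [20, 95, 190]
lcm(20,95) = 380
lcm(380,190) = 380
Final lcm = 380


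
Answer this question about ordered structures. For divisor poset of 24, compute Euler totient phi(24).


phi(n) = n * prod_{p|n} (1 - 1/p).
Prime divisors of 24: [2, 3]
phi(24) = 24 * (1 - 1/2) * (1 - 1/3)
phi(24) = 8


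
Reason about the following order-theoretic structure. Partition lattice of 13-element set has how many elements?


B(n) = number of set partitions of an n-element set.
B(n) satisfies the recurrence: B(n+1) = sum_k C(n,k)*B(k).
B(13) = 27644437


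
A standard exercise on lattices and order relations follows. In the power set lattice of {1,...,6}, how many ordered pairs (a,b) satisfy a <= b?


The order relation is {(a,b) : a <= b}, reflexive so it includes (a,a).
Examples: ({},{}), ({},{1,2}), ({},{1,2,3}), ({},{1,2,3,4}), ({},{1,2,3,4,5}), ...
Total ordered pairs: 729


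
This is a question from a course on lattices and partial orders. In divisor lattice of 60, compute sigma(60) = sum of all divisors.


sigma(n) = sum of divisors.
Divisors of 60: [1, 2, 3, 4, 5, 6, 10, 12, 15, 20, 30, 60]
Sum = 168


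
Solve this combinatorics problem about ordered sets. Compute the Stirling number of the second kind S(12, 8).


S(n,k) = k*S(n-1,k) + S(n-1,k-1).
S(11,8) = 11880, S(11,7) = 63987
S(12,8) = 8*11880 + 63987 = 95040 + 63987
S(12,8) = 159027


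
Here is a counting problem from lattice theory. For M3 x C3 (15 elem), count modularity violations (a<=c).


Modular law: if a <= c then a v (b ^ c) = (a v b) ^ c.
Check all triples (a,b,c) with a <= c among 15 elements.
This lattice is modular (diamonds M_m and their chain-products are modular).
Total violating triples: 0


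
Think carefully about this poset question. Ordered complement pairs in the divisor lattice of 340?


Complement pair (a,b): a meet b = bottom, a join b = top.
Here: gcd(a,b)=1 and lcm(a,b)=340, i.e. a*b=340 with a,b coprime.
Pairs found: (1,340), (4,85), (5,68), (17,20), ... (4 more)
Total ordered pairs: 8


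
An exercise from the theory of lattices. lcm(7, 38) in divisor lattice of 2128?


Join=lcm.
gcd(7,38)=1
lcm=266


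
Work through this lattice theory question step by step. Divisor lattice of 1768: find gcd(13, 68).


In a divisor lattice, meet = gcd (greatest common divisor).
By Euclidean algorithm or factoring: gcd(13,68) = 1


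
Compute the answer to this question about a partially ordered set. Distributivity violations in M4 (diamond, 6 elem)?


Distributive law: a ^ (b v c) = (a ^ b) v (a ^ c).
Check all 6^3 = 216 ordered triples (a,b,c).
  e.g. a=a1, b=a2, c=a3: lhs=a1 != rhs=0
  e.g. a=a1, b=a2, c=a4: lhs=a1 != rhs=0
Total violating triples: 24


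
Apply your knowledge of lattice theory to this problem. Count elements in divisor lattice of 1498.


Divisors of 1498: [1, 2, 7, 14, 107, 214, 749, 1498]
Count: 8


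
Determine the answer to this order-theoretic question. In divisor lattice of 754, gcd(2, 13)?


Meet=gcd.
gcd(2,13)=1


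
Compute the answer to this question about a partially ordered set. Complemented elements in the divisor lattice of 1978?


An element a is complemented if some b has a meet b = bottom, a join b = top.
a is complemented iff gcd(a, n/a)=1, i.e. a is a unitary divisor of 1978.
Complemented elements: 1, 2, 23, 43, 46, 86, ... (2 more)
Count: 8


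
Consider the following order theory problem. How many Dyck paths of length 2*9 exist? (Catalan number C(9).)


C(n) = C(2n, n) / (n+1).
C(18, 9) = 48620
C(9) = 48620 / 10 = 4862


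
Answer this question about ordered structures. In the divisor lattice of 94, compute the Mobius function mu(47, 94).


In a divisor lattice, mu(a,b) = mu(b/a) where mu is the classical Mobius function.
b/a = 94/47 = 2
Prime factorization of 2: primes [2]
2 is squarefree with 1 prime factor(s), so mu(2) = (-1)^1 = -1


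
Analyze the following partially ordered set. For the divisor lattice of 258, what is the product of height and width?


Height = length of longest chain minus 1; width = size of largest antichain.
A maximum chain: 1 | 43 | 129 | 258  (height 3).
A maximum antichain: {2, 3, 43}  (width 3).
Product = 3 * 3 = 9


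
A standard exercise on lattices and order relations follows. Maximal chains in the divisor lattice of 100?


A maximal chain goes from the minimum element to a maximal element via cover relations.
Counting all min-to-max paths in the cover graph.
Total maximal chains: 6


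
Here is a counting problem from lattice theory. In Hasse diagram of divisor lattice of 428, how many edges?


A cover relation a -< b holds when a < b with no c strictly between.
Cover relations:
  1 -< 2
  1 -< 107
  2 -< 4
  2 -< 214
  4 -< 428
  107 -< 214
  214 -< 428
Total: 7


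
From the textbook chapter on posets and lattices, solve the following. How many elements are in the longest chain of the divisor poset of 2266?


A chain is a totally ordered subset; we count the number of elements in a maximum chain.
Compute, for each element x, the size of the longest chain ending at x:
  1: 1
  2: 2
  11: 2
  103: 2
  22: 3
  206: 3
  ...
A maximum chain: 1 < 2 < 22 < 2266
Number of elements in the longest chain: 4


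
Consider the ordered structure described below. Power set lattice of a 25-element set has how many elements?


Power set = 2^n.
2^25 = 33554432


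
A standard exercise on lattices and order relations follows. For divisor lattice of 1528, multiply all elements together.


Divisors of 1528: [1, 2, 4, 8, 191, 382, 764, 1528]
Product = n^(d(n)/2) = 1528^(8/2)
Product = 5451216326656


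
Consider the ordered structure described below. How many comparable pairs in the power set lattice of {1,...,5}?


A comparable pair {a,b} has a < b or b < a in the order.
Count unordered pairs where one element is strictly below the other.
Examples: {{},{1}}, {{},{2}}, {{},{3}}, {{},{4}}, ...
Total comparable pairs: 211


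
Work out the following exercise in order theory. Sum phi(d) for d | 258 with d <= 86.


Divisors of 258 up to 86: [1, 2, 3, 6, 43, 86]
phi values: [1, 1, 2, 2, 42, 42]
Sum = 90


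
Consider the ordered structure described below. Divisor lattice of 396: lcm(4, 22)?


Join=lcm.
gcd(4,22)=2
lcm=44


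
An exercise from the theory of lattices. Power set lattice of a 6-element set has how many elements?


Power set = 2^n.
2^6 = 64


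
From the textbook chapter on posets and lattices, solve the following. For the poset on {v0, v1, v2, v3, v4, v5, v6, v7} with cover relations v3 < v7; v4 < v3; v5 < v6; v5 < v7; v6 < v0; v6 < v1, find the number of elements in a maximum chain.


A chain is a totally ordered subset; we count the number of elements in a maximum chain.
Compute, for each element x, the size of the longest chain ending at x:
  v2: 1
  v4: 1
  v5: 1
  v3: 2
  v6: 2
  v0: 3
  ...
A maximum chain: v5 < v6 < v0
Number of elements in the longest chain: 3


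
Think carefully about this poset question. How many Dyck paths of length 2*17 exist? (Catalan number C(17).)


C(n) = C(2n, n) / (n+1).
C(34, 17) = 2333606220
C(17) = 2333606220 / 18 = 129644790


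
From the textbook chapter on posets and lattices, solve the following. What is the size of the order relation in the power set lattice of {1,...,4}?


The order relation is {(a,b) : a <= b}, reflexive so it includes (a,a).
Examples: ({},{}), ({},{1,2}), ({},{1,2,3}), ({},{1,2,3,4}), ({},{1,2,4}), ...
Total ordered pairs: 81


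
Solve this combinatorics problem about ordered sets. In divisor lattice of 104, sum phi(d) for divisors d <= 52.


Divisors of 104 up to 52: [1, 2, 4, 8, 13, 26, 52]
phi values: [1, 1, 2, 4, 12, 12, 24]
Sum = 56


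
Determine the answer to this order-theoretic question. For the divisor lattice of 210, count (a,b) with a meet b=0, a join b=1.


Complement pair (a,b): a meet b = bottom, a join b = top.
Here: gcd(a,b)=1 and lcm(a,b)=210, i.e. a*b=210 with a,b coprime.
Pairs found: (1,210), (2,105), (3,70), (5,42), ... (12 more)
Total ordered pairs: 16


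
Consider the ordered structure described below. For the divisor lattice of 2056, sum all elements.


sigma(n) = sum of divisors.
Divisors of 2056: [1, 2, 4, 8, 257, 514, 1028, 2056]
Sum = 3870


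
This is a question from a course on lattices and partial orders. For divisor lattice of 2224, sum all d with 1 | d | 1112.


Interval [1,1112] in divisors of 2224: [1, 2, 4, 8, 139, 278, 556, 1112]
Sum = 2100


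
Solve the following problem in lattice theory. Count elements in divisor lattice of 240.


Divisors of 240: [1, 2, 3, 4, 5, 6, 8, 10, 12, 15, 16, 20, 24, 30, 40, 48, 60, 80, 120, 240]
Count: 20


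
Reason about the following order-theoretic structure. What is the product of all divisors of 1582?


Divisors of 1582: [1, 2, 7, 14, 113, 226, 791, 1582]
Product = n^(d(n)/2) = 1582^(8/2)
Product = 6263627420176


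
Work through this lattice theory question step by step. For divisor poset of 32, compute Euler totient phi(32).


phi(n) = n * prod_{p|n} (1 - 1/p).
Prime divisors of 32: [2]
phi(32) = 32 * (1 - 1/2)
phi(32) = 16


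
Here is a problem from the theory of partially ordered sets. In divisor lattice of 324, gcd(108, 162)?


Meet=gcd.
gcd(108,162)=54


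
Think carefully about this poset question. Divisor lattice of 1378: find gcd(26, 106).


In a divisor lattice, meet = gcd (greatest common divisor).
By Euclidean algorithm or factoring: gcd(26,106) = 2


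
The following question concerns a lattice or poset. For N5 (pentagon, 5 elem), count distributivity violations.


Distributive law: a ^ (b v c) = (a ^ b) v (a ^ c).
Check all 5^3 = 125 ordered triples (a,b,c).
  e.g. a=b, b=a, c=c: lhs=b != rhs=a
  e.g. a=b, b=c, c=a: lhs=b != rhs=a
Total violating triples: 2


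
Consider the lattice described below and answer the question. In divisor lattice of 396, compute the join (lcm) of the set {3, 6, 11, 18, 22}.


In a divisor lattice, join = lcm (least common multiple).
Compute lcm iteratively: start with first element, then lcm(current, next).
Elements: [3, 6, 11, 18, 22]
lcm(3,6) = 6
lcm(6,11) = 66
lcm(66,18) = 198
lcm(198,22) = 198
Final lcm = 198


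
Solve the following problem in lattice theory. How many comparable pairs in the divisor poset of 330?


A comparable pair {a,b} has a < b or b < a in the order.
Count unordered pairs where one element is strictly below the other.
Examples: {1,2}, {1,3}, {1,5}, {1,6}, ...
Total comparable pairs: 65


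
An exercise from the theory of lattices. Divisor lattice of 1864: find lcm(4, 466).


In a divisor lattice, join = lcm (least common multiple).
gcd(4,466) = 2
lcm(4,466) = 4*466/gcd = 1864/2 = 932


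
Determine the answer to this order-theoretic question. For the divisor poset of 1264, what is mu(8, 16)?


In a divisor lattice, mu(a,b) = mu(b/a) where mu is the classical Mobius function.
b/a = 16/8 = 2
Prime factorization of 2: primes [2]
2 is squarefree with 1 prime factor(s), so mu(2) = (-1)^1 = -1


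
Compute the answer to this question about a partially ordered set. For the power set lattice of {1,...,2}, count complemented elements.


An element a is complemented if some b has a meet b = bottom, a join b = top.
every subset A has complement S\A, so all elements are complemented.
Complemented elements: {}, {1}, {2}, {1,2}
Count: 4


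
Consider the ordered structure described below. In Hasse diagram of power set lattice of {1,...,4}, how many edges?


A cover relation a -< b holds when a < b with no c strictly between.
Cover relations:
  {} -< {1}
  {} -< {2}
  {} -< {3}
  {} -< {4}
  {1} -< {1,2}
  {1} -< {1,3}
  {1} -< {1,4}
  {2} -< {1,2}
  ...24 more
Total: 32


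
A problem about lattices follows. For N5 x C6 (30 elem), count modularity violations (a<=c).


Modular law: if a <= c then a v (b ^ c) = (a v b) ^ c.
Check all triples (a,b,c) with a <= c among 30 elements.
  e.g. a=(a,0), b=(c,0), c=(b,0): lhs=(a,0) != rhs=(b,0)
  e.g. a=(a,0), b=(c,1), c=(b,0): lhs=(a,0) != rhs=(b,0)
Total violating triples: 126


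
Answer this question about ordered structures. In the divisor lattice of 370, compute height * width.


Height = length of longest chain minus 1; width = size of largest antichain.
A maximum chain: 1 | 37 | 185 | 370  (height 3).
A maximum antichain: {2, 5, 37}  (width 3).
Product = 3 * 3 = 9


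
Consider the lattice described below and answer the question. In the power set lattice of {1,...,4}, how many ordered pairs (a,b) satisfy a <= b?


The order relation is {(a,b) : a <= b}, reflexive so it includes (a,a).
Examples: ({},{}), ({},{1,2}), ({},{1,2,3}), ({},{1,2,3,4}), ({},{1,2,4}), ...
Total ordered pairs: 81


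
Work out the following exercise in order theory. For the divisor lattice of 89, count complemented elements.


An element a is complemented if some b has a meet b = bottom, a join b = top.
a is complemented iff gcd(a, n/a)=1, i.e. a is a unitary divisor of 89.
Complemented elements: 1, 89
Count: 2


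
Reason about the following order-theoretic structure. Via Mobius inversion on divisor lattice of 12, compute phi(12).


phi(n) = n * prod_{p|n} (1 - 1/p).
Prime divisors of 12: [2, 3]
phi(12) = 12 * (1 - 1/2) * (1 - 1/3)
phi(12) = 4


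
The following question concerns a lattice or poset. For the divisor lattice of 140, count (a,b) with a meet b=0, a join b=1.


Complement pair (a,b): a meet b = bottom, a join b = top.
Here: gcd(a,b)=1 and lcm(a,b)=140, i.e. a*b=140 with a,b coprime.
Pairs found: (1,140), (4,35), (5,28), (7,20), ... (4 more)
Total ordered pairs: 8


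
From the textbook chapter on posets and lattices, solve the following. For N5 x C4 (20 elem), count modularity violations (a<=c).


Modular law: if a <= c then a v (b ^ c) = (a v b) ^ c.
Check all triples (a,b,c) with a <= c among 20 elements.
  e.g. a=(a,0), b=(c,0), c=(b,0): lhs=(a,0) != rhs=(b,0)
  e.g. a=(a,0), b=(c,1), c=(b,0): lhs=(a,0) != rhs=(b,0)
Total violating triples: 40


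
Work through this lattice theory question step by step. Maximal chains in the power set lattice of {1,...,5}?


A maximal chain goes from the minimum element to a maximal element via cover relations.
Counting all min-to-max paths in the cover graph.
Total maximal chains: 120


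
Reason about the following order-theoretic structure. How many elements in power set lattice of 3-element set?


Power set = 2^n.
2^3 = 8


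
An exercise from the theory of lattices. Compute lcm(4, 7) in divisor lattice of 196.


In a divisor lattice, join = lcm (least common multiple).
gcd(4,7) = 1
lcm(4,7) = 4*7/gcd = 28/1 = 28


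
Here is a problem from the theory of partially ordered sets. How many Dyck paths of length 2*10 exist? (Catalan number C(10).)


C(n) = C(2n, n) / (n+1).
C(20, 10) = 184756
C(10) = 184756 / 11 = 16796


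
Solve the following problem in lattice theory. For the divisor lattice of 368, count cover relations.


A cover relation a -< b holds when a < b with no c strictly between.
Cover relations:
  1 -< 2
  1 -< 23
  2 -< 4
  2 -< 46
  4 -< 8
  4 -< 92
  8 -< 16
  8 -< 184
  ...5 more
Total: 13


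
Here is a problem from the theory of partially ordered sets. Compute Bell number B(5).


B(n) = number of set partitions of an n-element set.
B(n) satisfies the recurrence: B(n+1) = sum_k C(n,k)*B(k).
B(5) = 52


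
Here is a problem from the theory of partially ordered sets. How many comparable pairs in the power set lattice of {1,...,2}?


A comparable pair {a,b} has a < b or b < a in the order.
Count unordered pairs where one element is strictly below the other.
Examples: {{},{1}}, {{},{2}}, {{},{1,2}}, {{1},{1,2}}, ...
Total comparable pairs: 5


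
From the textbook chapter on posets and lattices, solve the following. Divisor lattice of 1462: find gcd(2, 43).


In a divisor lattice, meet = gcd (greatest common divisor).
By Euclidean algorithm or factoring: gcd(2,43) = 1


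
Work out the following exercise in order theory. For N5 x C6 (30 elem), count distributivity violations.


Distributive law: a ^ (b v c) = (a ^ b) v (a ^ c).
Check all 30^3 = 27000 ordered triples (a,b,c).
  e.g. a=(b,0), b=(a,0), c=(c,0): lhs=(b,0) != rhs=(a,0)
  e.g. a=(b,0), b=(a,0), c=(c,1): lhs=(b,0) != rhs=(a,0)
Total violating triples: 432


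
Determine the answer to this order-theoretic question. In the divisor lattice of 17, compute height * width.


Height = length of longest chain minus 1; width = size of largest antichain.
A maximum chain: 1 | 17  (height 1).
A maximum antichain: {1}  (width 1).
Product = 1 * 1 = 1


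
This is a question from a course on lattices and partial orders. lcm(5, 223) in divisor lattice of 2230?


Join=lcm.
gcd(5,223)=1
lcm=1115


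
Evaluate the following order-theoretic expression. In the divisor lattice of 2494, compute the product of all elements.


Divisors of 2494: [1, 2, 29, 43, 58, 86, 1247, 2494]
Product = n^(d(n)/2) = 2494^(8/2)
Product = 38688847841296


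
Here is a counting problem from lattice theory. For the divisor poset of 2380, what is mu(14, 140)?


In a divisor lattice, mu(a,b) = mu(b/a) where mu is the classical Mobius function.
b/a = 140/14 = 10
Prime factorization of 10: primes [2, 5]
10 is squarefree with 2 prime factor(s), so mu(10) = (-1)^2 = 1


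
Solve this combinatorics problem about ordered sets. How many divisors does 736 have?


Divisors of 736: [1, 2, 4, 8, 16, 23, 32, 46, 92, 184, 368, 736]
Count: 12


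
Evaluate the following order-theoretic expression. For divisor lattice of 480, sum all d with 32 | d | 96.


Interval [32,96] in divisors of 480: [32, 96]
Sum = 128


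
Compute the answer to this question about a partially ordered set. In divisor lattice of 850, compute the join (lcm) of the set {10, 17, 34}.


In a divisor lattice, join = lcm (least common multiple).
Compute lcm iteratively: start with first element, then lcm(current, next).
Elements: [10, 17, 34]
lcm(10,17) = 170
lcm(170,34) = 170
Final lcm = 170


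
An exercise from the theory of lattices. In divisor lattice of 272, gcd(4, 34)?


Meet=gcd.
gcd(4,34)=2


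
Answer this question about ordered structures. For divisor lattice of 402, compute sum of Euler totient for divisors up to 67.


Divisors of 402 up to 67: [1, 2, 3, 6, 67]
phi values: [1, 1, 2, 2, 66]
Sum = 72


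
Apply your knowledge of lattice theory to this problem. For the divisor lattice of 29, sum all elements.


sigma(n) = sum of divisors.
Divisors of 29: [1, 29]
Sum = 30


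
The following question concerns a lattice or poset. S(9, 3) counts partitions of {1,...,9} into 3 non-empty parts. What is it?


S(n,k) = k*S(n-1,k) + S(n-1,k-1).
S(8,3) = 966, S(8,2) = 127
S(9,3) = 3*966 + 127 = 2898 + 127
S(9,3) = 3025


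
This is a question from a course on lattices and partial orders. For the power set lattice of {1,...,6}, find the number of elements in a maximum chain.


A chain is a totally ordered subset; we count the number of elements in a maximum chain.
Compute, for each element x, the size of the longest chain ending at x:
  {}: 1
  {1}: 2
  {2}: 2
  {3}: 2
  {4}: 2
  {5}: 2
  ...
A maximum chain: {} < {1} < {1,2} < {1,2,3} < {1,2,3,4} < {1,2,3,4,5} < {1,2,3,4,5,6}
Number of elements in the longest chain: 7


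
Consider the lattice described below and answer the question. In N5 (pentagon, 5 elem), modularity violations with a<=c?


Modular law: if a <= c then a v (b ^ c) = (a v b) ^ c.
Check all triples (a,b,c) with a <= c among 5 elements.
  e.g. a=a, b=c, c=b: lhs=a != rhs=b
Total violating triples: 1


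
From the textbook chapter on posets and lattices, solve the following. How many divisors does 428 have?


Divisors of 428: [1, 2, 4, 107, 214, 428]
Count: 6


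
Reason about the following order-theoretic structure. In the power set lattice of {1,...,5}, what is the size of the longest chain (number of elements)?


A chain is a totally ordered subset; we count the number of elements in a maximum chain.
Compute, for each element x, the size of the longest chain ending at x:
  {}: 1
  {1}: 2
  {2}: 2
  {3}: 2
  {4}: 2
  {5}: 2
  ...
A maximum chain: {} < {1} < {1,2} < {1,2,3} < {1,2,3,4} < {1,2,3,4,5}
Number of elements in the longest chain: 6


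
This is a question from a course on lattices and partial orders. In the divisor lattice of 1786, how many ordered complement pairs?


Complement pair (a,b): a meet b = bottom, a join b = top.
Here: gcd(a,b)=1 and lcm(a,b)=1786, i.e. a*b=1786 with a,b coprime.
Pairs found: (1,1786), (2,893), (19,94), (38,47), ... (4 more)
Total ordered pairs: 8


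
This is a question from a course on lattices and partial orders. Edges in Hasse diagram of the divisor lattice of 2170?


A cover relation a -< b holds when a < b with no c strictly between.
Cover relations:
  1 -< 2
  1 -< 5
  1 -< 7
  1 -< 31
  2 -< 10
  2 -< 14
  2 -< 62
  5 -< 10
  ...24 more
Total: 32


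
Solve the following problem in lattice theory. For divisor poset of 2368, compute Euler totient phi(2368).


phi(n) = n * prod_{p|n} (1 - 1/p).
Prime divisors of 2368: [2, 37]
phi(2368) = 2368 * (1 - 1/2) * (1 - 1/37)
phi(2368) = 1152


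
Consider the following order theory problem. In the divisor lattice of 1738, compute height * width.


Height = length of longest chain minus 1; width = size of largest antichain.
A maximum chain: 1 | 79 | 869 | 1738  (height 3).
A maximum antichain: {2, 11, 79}  (width 3).
Product = 3 * 3 = 9


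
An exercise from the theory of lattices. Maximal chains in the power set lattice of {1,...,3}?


A maximal chain goes from the minimum element to a maximal element via cover relations.
Counting all min-to-max paths in the cover graph.
Total maximal chains: 6


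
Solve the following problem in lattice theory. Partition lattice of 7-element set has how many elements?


B(n) = number of set partitions of an n-element set.
B(n) satisfies the recurrence: B(n+1) = sum_k C(n,k)*B(k).
B(7) = 877


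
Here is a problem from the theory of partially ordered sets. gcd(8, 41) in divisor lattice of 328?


Meet=gcd.
gcd(8,41)=1


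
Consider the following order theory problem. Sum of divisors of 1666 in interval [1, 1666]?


Interval [1,1666] in divisors of 1666: [1, 2, 7, 14, 17, 34, 49, 98, 119, 238, 833, 1666]
Sum = 3078


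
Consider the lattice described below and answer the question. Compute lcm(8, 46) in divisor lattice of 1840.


In a divisor lattice, join = lcm (least common multiple).
gcd(8,46) = 2
lcm(8,46) = 8*46/gcd = 368/2 = 184


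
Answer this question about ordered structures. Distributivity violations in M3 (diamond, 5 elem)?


Distributive law: a ^ (b v c) = (a ^ b) v (a ^ c).
Check all 5^3 = 125 ordered triples (a,b,c).
  e.g. a=a1, b=a2, c=a3: lhs=a1 != rhs=0
  e.g. a=a1, b=a3, c=a2: lhs=a1 != rhs=0
Total violating triples: 6


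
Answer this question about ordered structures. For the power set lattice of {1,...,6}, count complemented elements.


An element a is complemented if some b has a meet b = bottom, a join b = top.
every subset A has complement S\A, so all elements are complemented.
Complemented elements: {}, {1}, {2}, {3}, {4}, {5}, ... (58 more)
Count: 64


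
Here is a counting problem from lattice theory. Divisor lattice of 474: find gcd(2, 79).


In a divisor lattice, meet = gcd (greatest common divisor).
By Euclidean algorithm or factoring: gcd(2,79) = 1


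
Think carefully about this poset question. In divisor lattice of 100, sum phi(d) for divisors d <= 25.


Divisors of 100 up to 25: [1, 2, 4, 5, 10, 20, 25]
phi values: [1, 1, 2, 4, 4, 8, 20]
Sum = 40


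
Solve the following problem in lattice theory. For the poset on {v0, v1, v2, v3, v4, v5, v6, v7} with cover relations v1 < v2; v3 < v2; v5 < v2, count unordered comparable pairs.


A comparable pair {a,b} has a < b or b < a in the order.
Count unordered pairs where one element is strictly below the other.
Examples: {v1,v2}, {v2,v3}, {v2,v5}
Total comparable pairs: 3


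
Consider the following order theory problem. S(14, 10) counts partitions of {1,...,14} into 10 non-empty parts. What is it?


S(n,k) = k*S(n-1,k) + S(n-1,k-1).
S(13,10) = 39325, S(13,9) = 359502
S(14,10) = 10*39325 + 359502 = 393250 + 359502
S(14,10) = 752752


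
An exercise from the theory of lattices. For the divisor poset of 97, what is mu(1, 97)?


In a divisor lattice, mu(a,b) = mu(b/a) where mu is the classical Mobius function.
b/a = 97/1 = 97
Prime factorization of 97: primes [97]
97 is squarefree with 1 prime factor(s), so mu(97) = (-1)^1 = -1


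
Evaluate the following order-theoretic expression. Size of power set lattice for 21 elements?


Power set = 2^n.
2^21 = 2097152


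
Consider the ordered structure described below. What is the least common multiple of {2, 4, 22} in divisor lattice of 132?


In a divisor lattice, join = lcm (least common multiple).
Compute lcm iteratively: start with first element, then lcm(current, next).
Elements: [2, 4, 22]
lcm(2,4) = 4
lcm(4,22) = 44
Final lcm = 44


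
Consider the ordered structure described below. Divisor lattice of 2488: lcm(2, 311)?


Join=lcm.
gcd(2,311)=1
lcm=622


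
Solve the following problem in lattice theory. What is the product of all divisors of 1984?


Divisors of 1984: [1, 2, 4, 8, 16, 31, 32, 62, 64, 124, 248, 496, 992, 1984]
Product = n^(d(n)/2) = 1984^(14/2)
Product = 121001756502234228588544


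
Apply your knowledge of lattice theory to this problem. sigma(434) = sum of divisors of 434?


sigma(n) = sum of divisors.
Divisors of 434: [1, 2, 7, 14, 31, 62, 217, 434]
Sum = 768


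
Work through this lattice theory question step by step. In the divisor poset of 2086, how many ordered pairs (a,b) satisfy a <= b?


The order relation is {(a,b) : a <= b}, reflexive so it includes (a,a).
Examples: (1,1), (1,1043), (1,14), (1,149), (1,2), ...
Total ordered pairs: 27


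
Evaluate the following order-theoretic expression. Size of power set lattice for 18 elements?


Power set = 2^n.
2^18 = 262144


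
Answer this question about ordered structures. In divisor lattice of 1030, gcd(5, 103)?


Meet=gcd.
gcd(5,103)=1


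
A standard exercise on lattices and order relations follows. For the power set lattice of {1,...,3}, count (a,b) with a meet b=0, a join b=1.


Complement pair (a,b): a meet b = bottom, a join b = top.
Here: A intersect B = {} and A union B = {1,...,3}.
Pairs found: ({},{1,2,3}), ({1},{2,3}), ({2},{1,3}), ({3},{1,2}), ... (4 more)
Total ordered pairs: 8


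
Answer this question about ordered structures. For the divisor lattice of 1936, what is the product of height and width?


Height = length of longest chain minus 1; width = size of largest antichain.
A maximum chain: 1 | 11 | 121 | 242 | 484 | 968 | 1936  (height 6).
A maximum antichain: {4, 22, 121}  (width 3).
Product = 6 * 3 = 18


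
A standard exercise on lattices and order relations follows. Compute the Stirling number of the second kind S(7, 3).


S(n,k) = k*S(n-1,k) + S(n-1,k-1).
S(6,3) = 90, S(6,2) = 31
S(7,3) = 3*90 + 31 = 270 + 31
S(7,3) = 301


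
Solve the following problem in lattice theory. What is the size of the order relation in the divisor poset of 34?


The order relation is {(a,b) : a <= b}, reflexive so it includes (a,a).
Examples: (1,1), (1,17), (1,2), (1,34), (17,17), ...
Total ordered pairs: 9


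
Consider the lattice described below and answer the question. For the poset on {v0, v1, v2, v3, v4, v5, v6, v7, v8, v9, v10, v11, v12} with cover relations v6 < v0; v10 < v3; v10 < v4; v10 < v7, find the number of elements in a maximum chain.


A chain is a totally ordered subset; we count the number of elements in a maximum chain.
Compute, for each element x, the size of the longest chain ending at x:
  v1: 1
  v2: 1
  v5: 1
  v6: 1
  v8: 1
  v9: 1
  ...
A maximum chain: v6 < v0
Number of elements in the longest chain: 2


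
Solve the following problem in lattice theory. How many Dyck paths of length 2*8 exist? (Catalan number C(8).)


C(n) = C(2n, n) / (n+1).
C(16, 8) = 12870
C(8) = 12870 / 9 = 1430


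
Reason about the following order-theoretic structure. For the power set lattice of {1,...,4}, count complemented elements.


An element a is complemented if some b has a meet b = bottom, a join b = top.
every subset A has complement S\A, so all elements are complemented.
Complemented elements: {}, {1}, {2}, {3}, {4}, {1,2}, ... (10 more)
Count: 16


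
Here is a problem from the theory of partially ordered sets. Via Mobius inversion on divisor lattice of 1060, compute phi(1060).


phi(n) = n * prod_{p|n} (1 - 1/p).
Prime divisors of 1060: [2, 5, 53]
phi(1060) = 1060 * (1 - 1/2) * (1 - 1/5) * (1 - 1/53)
phi(1060) = 416


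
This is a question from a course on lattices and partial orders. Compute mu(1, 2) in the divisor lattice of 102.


In a divisor lattice, mu(a,b) = mu(b/a) where mu is the classical Mobius function.
b/a = 2/1 = 2
Prime factorization of 2: primes [2]
2 is squarefree with 1 prime factor(s), so mu(2) = (-1)^1 = -1


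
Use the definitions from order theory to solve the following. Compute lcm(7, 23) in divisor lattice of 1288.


In a divisor lattice, join = lcm (least common multiple).
gcd(7,23) = 1
lcm(7,23) = 7*23/gcd = 161/1 = 161


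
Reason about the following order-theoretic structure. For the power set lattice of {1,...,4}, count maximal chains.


A maximal chain goes from the minimum element to a maximal element via cover relations.
Counting all min-to-max paths in the cover graph.
Total maximal chains: 24


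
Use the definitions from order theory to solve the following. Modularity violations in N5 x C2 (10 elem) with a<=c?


Modular law: if a <= c then a v (b ^ c) = (a v b) ^ c.
Check all triples (a,b,c) with a <= c among 10 elements.
  e.g. a=(a,0), b=(c,0), c=(b,0): lhs=(a,0) != rhs=(b,0)
  e.g. a=(a,0), b=(c,1), c=(b,0): lhs=(a,0) != rhs=(b,0)
Total violating triples: 6


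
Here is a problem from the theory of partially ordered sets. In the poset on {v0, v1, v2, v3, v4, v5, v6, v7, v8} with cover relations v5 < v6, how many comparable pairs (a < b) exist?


A comparable pair {a,b} has a < b or b < a in the order.
Count unordered pairs where one element is strictly below the other.
Examples: {v5,v6}
Total comparable pairs: 1


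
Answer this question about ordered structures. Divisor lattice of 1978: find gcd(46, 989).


In a divisor lattice, meet = gcd (greatest common divisor).
By Euclidean algorithm or factoring: gcd(46,989) = 23


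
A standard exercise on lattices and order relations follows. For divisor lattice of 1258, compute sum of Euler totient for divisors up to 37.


Divisors of 1258 up to 37: [1, 2, 17, 34, 37]
phi values: [1, 1, 16, 16, 36]
Sum = 70


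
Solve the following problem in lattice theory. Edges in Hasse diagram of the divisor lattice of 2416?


A cover relation a -< b holds when a < b with no c strictly between.
Cover relations:
  1 -< 2
  1 -< 151
  2 -< 4
  2 -< 302
  4 -< 8
  4 -< 604
  8 -< 16
  8 -< 1208
  ...5 more
Total: 13


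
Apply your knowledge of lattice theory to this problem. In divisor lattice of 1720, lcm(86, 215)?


Join=lcm.
gcd(86,215)=43
lcm=430


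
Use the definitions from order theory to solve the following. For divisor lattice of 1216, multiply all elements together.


Divisors of 1216: [1, 2, 4, 8, 16, 19, 32, 38, 64, 76, 152, 304, 608, 1216]
Product = n^(d(n)/2) = 1216^(14/2)
Product = 3931289483083415289856


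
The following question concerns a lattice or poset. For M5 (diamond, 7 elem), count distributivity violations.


Distributive law: a ^ (b v c) = (a ^ b) v (a ^ c).
Check all 7^3 = 343 ordered triples (a,b,c).
  e.g. a=a1, b=a2, c=a3: lhs=a1 != rhs=0
  e.g. a=a1, b=a2, c=a4: lhs=a1 != rhs=0
Total violating triples: 60


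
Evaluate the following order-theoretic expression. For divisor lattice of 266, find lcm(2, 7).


In a divisor lattice, join = lcm (least common multiple).
Compute lcm iteratively: start with first element, then lcm(current, next).
Elements: [2, 7]
lcm(2,7) = 14
Final lcm = 14


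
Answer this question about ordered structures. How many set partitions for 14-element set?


B(n) = number of set partitions of an n-element set.
B(n) satisfies the recurrence: B(n+1) = sum_k C(n,k)*B(k).
B(14) = 190899322


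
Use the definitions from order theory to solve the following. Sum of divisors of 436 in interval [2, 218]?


Interval [2,218] in divisors of 436: [2, 218]
Sum = 220


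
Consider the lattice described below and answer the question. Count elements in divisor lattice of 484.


Divisors of 484: [1, 2, 4, 11, 22, 44, 121, 242, 484]
Count: 9


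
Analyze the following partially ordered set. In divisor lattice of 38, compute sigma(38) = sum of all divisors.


sigma(n) = sum of divisors.
Divisors of 38: [1, 2, 19, 38]
Sum = 60


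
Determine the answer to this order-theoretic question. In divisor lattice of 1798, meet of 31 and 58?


In a divisor lattice, meet = gcd (greatest common divisor).
By Euclidean algorithm or factoring: gcd(31,58) = 1


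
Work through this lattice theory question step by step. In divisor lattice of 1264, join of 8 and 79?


In a divisor lattice, join = lcm (least common multiple).
gcd(8,79) = 1
lcm(8,79) = 8*79/gcd = 632/1 = 632


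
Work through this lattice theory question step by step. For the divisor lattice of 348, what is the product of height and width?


Height = length of longest chain minus 1; width = size of largest antichain.
A maximum chain: 1 | 29 | 87 | 174 | 348  (height 4).
A maximum antichain: {4, 6, 58, 87}  (width 4).
Product = 4 * 4 = 16


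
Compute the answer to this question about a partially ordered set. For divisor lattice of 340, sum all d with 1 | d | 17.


Interval [1,17] in divisors of 340: [1, 17]
Sum = 18


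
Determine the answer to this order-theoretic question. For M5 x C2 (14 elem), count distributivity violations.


Distributive law: a ^ (b v c) = (a ^ b) v (a ^ c).
Check all 14^3 = 2744 ordered triples (a,b,c).
  e.g. a=(a1,0), b=(a2,0), c=(a3,0): lhs=(a1,0) != rhs=(0,0)
  e.g. a=(a1,0), b=(a2,0), c=(a3,1): lhs=(a1,0) != rhs=(0,0)
Total violating triples: 480


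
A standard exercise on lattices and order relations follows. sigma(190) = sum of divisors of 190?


sigma(n) = sum of divisors.
Divisors of 190: [1, 2, 5, 10, 19, 38, 95, 190]
Sum = 360


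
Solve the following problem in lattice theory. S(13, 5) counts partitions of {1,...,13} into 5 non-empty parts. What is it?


S(n,k) = k*S(n-1,k) + S(n-1,k-1).
S(12,5) = 1379400, S(12,4) = 611501
S(13,5) = 5*1379400 + 611501 = 6897000 + 611501
S(13,5) = 7508501


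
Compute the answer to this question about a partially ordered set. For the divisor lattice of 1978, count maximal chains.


A maximal chain goes from the minimum element to a maximal element via cover relations.
Counting all min-to-max paths in the cover graph.
Total maximal chains: 6


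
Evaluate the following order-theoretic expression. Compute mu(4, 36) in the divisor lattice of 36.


In a divisor lattice, mu(a,b) = mu(b/a) where mu is the classical Mobius function.
b/a = 36/4 = 9
Prime factorization of 9: primes [3]
9 is not squarefree, so mu(9) = 0


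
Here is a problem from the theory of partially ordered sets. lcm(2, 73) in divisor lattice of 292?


Join=lcm.
gcd(2,73)=1
lcm=146


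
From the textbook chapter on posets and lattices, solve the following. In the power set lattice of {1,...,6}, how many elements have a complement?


An element a is complemented if some b has a meet b = bottom, a join b = top.
every subset A has complement S\A, so all elements are complemented.
Complemented elements: {}, {1}, {2}, {3}, {4}, {5}, ... (58 more)
Count: 64
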